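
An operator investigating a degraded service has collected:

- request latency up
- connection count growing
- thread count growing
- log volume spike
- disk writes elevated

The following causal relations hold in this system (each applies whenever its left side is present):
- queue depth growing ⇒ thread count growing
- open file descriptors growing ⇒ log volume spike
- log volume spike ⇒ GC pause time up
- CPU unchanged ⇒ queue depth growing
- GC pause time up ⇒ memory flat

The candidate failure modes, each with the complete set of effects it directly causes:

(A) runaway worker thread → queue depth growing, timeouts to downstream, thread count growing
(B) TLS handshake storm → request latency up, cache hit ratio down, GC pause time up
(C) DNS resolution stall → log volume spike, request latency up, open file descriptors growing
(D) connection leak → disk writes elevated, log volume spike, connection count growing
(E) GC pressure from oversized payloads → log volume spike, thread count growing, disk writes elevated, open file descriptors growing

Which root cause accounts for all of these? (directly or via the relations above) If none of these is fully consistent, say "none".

Checking each candidate against the observations:
(A) runaway worker thread — request latency up -; connection count growing -; thread count growing +; log volume spike -; disk writes elevated -
(B) TLS handshake storm — request latency up +; connection count growing -; thread count growing -; log volume spike -; disk writes elevated -
(C) DNS resolution stall — request latency up +; connection count growing -; thread count growing -; log volume spike +; disk writes elevated -
(D) connection leak — request latency up -; connection count growing +; thread count growing -; log volume spike +; disk writes elevated +
(E) GC pressure from oversized payloads — request latency up -; connection count growing -; thread count growing +; log volume spike +; disk writes elevated +
Every candidate fails on at least one observation.

none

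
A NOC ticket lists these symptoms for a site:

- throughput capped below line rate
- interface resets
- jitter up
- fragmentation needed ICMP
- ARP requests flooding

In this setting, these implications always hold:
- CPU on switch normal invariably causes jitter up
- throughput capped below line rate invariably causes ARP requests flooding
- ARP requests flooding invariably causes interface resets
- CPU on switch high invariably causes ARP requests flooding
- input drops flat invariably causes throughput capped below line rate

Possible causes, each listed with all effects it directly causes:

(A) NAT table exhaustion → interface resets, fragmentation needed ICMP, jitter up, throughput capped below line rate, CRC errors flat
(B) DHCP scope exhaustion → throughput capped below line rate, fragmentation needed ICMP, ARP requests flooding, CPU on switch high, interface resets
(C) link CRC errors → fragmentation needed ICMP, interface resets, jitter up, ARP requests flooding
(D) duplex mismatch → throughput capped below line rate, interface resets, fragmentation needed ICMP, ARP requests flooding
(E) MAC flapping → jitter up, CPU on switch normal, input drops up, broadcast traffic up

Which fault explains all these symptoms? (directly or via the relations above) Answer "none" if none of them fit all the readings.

A

For each candidate, compare predicted effects to what was observed:
(A) NAT table exhaustion — accounts for every observation (ARP requests flooding via throughput capped below line rate → ARP requests flooding)
(B) DHCP scope exhaustion — throughput capped below line rate ✓; interface resets ✓; jitter up ✗; fragmentation needed ICMP ✓; ARP requests flooding ✓
(C) link CRC errors — does not account for throughput capped below line rate
(D) duplex mismatch — does not account for jitter up
(E) MAC flapping — does not account for throughput capped below line rate, interface resets, fragmentation needed ICMP, ARP requests flooding
(A) is the only candidate with no mismatches.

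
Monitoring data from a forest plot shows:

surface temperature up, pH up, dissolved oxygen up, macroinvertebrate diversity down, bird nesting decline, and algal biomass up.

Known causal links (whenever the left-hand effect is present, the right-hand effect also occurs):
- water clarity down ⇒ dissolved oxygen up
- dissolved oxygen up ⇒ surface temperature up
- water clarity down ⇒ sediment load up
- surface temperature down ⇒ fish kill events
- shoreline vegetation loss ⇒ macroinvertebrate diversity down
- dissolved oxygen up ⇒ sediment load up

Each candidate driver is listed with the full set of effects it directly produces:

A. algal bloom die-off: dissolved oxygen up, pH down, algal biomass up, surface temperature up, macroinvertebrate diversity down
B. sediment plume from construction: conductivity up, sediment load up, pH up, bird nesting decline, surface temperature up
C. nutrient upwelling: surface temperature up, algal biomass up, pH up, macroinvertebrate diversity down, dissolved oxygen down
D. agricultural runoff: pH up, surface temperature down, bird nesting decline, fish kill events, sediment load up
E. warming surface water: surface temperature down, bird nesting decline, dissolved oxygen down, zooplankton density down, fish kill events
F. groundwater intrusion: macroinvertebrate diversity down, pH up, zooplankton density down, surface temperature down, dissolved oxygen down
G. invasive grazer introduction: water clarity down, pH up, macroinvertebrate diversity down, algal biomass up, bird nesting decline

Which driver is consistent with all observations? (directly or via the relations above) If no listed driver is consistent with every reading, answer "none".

Testing each hypothesis:
(A) algal bloom die-off — surface temperature up match; pH up miss; dissolved oxygen up match; macroinvertebrate diversity down match; bird nesting decline miss; algal biomass up match
(B) sediment plume from construction — surface temperature up match; pH up match; dissolved oxygen up miss; macroinvertebrate diversity down miss; bird nesting decline match; algal biomass up miss
(C) nutrient upwelling — surface temperature up match; pH up match; dissolved oxygen up miss; macroinvertebrate diversity down match; bird nesting decline miss; algal biomass up match
(D) agricultural runoff — surface temperature up miss; pH up match; dissolved oxygen up miss; macroinvertebrate diversity down miss; bird nesting decline match; algal biomass up miss
(E) warming surface water — fails on surface temperature up, pH up, dissolved oxygen up, macroinvertebrate diversity down, algal biomass up (predicts surface temperature down, not surface temperature up; predicts dissolved oxygen down, not dissolved oxygen up)
(F) groundwater intrusion — fails on surface temperature up, dissolved oxygen up, bird nesting decline, algal biomass up (predicts surface temperature down, not surface temperature up; predicts dissolved oxygen down, not dissolved oxygen up)
(G) invasive grazer introduction — surface temperature up match (by water clarity down → dissolved oxygen up → surface temperature up); pH up match; dissolved oxygen up match (by water clarity down → dissolved oxygen up); macroinvertebrate diversity down match; bird nesting decline match; algal biomass up match
(G) alone accounts for all the evidence.

G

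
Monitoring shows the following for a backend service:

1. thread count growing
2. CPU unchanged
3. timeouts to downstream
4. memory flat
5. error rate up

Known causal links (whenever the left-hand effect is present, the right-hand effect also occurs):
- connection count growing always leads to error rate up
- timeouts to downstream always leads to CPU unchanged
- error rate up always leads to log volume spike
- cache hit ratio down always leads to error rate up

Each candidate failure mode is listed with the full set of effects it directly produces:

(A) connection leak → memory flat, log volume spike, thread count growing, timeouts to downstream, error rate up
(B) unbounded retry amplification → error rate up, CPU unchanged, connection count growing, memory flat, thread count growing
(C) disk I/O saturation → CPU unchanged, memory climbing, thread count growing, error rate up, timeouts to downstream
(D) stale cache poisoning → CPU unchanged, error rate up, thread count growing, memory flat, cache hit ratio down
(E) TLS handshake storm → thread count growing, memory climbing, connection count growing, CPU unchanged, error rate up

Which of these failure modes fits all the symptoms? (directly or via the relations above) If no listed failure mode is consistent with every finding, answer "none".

A

For each candidate, compare predicted effects to what was observed:
(A) connection leak — accounts for every observation (CPU unchanged via timeouts to downstream → CPU unchanged)
(B) unbounded retry amplification — thread count growing ✓; CPU unchanged ✓; timeouts to downstream ✗; memory flat ✓; error rate up ✓
(C) disk I/O saturation — thread count growing ✓; CPU unchanged ✓; timeouts to downstream ✓; memory flat ✗; error rate up ✓
(D) stale cache poisoning — does not account for timeouts to downstream
(E) TLS handshake storm — thread count growing ✓; CPU unchanged ✓; timeouts to downstream ✗; memory flat ✗; error rate up ✓
(A) alone accounts for all the evidence.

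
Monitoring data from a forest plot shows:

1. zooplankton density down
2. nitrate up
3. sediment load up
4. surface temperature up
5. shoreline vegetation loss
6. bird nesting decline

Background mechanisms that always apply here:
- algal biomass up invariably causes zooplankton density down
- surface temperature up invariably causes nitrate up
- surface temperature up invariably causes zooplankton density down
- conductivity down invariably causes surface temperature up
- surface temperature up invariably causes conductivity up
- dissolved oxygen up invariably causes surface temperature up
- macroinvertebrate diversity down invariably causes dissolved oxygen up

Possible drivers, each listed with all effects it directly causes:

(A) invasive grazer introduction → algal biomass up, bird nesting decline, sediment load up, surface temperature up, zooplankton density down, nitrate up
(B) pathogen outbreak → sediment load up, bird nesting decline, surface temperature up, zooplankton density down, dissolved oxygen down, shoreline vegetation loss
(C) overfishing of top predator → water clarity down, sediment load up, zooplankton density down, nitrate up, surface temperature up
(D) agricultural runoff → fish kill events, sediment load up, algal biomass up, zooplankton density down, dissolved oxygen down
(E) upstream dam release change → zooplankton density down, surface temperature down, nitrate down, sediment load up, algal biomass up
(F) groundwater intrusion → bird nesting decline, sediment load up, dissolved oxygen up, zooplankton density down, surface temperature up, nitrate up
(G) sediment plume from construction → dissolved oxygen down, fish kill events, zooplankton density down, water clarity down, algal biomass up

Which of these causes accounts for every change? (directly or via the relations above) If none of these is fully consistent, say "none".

Checking each candidate against the observations:
(A) invasive grazer introduction — zooplankton density down +; nitrate up +; sediment load up +; surface temperature up +; shoreline vegetation loss -; bird nesting decline +
(B) pathogen outbreak — zooplankton density down +; nitrate up + (by surface temperature up → nitrate up); sediment load up +; surface temperature up +; shoreline vegetation loss +; bird nesting decline +
(C) overfishing of top predator — zooplankton density down +; nitrate up +; sediment load up +; surface temperature up +; shoreline vegetation loss -; bird nesting decline -
(D) agricultural runoff — zooplankton density down +; nitrate up -; sediment load up +; surface temperature up -; shoreline vegetation loss -; bird nesting decline -
(E) upstream dam release change — fails on nitrate up, surface temperature up, shoreline vegetation loss, bird nesting decline (predicts nitrate down, not nitrate up; predicts surface temperature down, not surface temperature up)
(F) groundwater intrusion — does not account for shoreline vegetation loss
(G) sediment plume from construction — zooplankton density down +; nitrate up -; sediment load up -; surface temperature up -; shoreline vegetation loss -; bird nesting decline -
(B) alone accounts for all the evidence.

B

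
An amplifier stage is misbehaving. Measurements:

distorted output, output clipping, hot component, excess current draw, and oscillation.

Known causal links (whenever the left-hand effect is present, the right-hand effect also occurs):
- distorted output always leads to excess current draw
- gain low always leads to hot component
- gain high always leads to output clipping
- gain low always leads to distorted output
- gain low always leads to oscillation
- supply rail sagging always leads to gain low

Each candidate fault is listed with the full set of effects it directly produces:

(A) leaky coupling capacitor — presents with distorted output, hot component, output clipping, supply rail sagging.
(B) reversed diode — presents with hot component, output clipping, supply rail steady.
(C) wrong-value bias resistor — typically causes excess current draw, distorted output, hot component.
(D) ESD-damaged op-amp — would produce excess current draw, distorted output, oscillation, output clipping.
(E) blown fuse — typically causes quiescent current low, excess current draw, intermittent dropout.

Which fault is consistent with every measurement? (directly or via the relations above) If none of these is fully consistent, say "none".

Testing each hypothesis:
(A) leaky coupling capacitor — distorted output ✓; output clipping ✓; hot component ✓; excess current draw ✓ (through distorted output → excess current draw); oscillation ✓ (through supply rail sagging → gain low → oscillation)
(B) reversed diode — does not account for distorted output, excess current draw, oscillation
(C) wrong-value bias resistor — does not account for output clipping, oscillation
(D) ESD-damaged op-amp — does not account for hot component
(E) blown fuse — distorted output ✗; output clipping ✗; hot component ✗; excess current draw ✓; oscillation ✗
Only (A) is consistent with every observation.

A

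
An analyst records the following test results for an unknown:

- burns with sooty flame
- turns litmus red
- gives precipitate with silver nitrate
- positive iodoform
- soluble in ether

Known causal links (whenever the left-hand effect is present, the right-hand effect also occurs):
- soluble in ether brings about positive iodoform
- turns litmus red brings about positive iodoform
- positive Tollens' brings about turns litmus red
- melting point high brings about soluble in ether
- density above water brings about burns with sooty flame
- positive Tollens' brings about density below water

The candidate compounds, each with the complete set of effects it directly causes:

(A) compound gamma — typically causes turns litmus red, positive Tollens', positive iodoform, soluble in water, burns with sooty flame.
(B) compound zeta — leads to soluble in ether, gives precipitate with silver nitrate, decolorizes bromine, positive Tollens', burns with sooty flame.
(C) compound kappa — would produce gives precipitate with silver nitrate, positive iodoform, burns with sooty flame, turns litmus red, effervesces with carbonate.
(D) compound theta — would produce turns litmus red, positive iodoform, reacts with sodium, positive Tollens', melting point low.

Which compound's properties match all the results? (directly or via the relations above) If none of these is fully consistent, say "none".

B

Checking each candidate against the observations:
(A) compound gamma — does not account for gives precipitate with silver nitrate, soluble in ether
(B) compound zeta — accounts for every observation (turns litmus red via positive Tollens' → turns litmus red)
(C) compound kappa — does not account for soluble in ether
(D) compound theta — burns with sooty flame ✗; turns litmus red ✓; gives precipitate with silver nitrate ✗; positive iodoform ✓; soluble in ether ✗
Only (B) is consistent with every observation.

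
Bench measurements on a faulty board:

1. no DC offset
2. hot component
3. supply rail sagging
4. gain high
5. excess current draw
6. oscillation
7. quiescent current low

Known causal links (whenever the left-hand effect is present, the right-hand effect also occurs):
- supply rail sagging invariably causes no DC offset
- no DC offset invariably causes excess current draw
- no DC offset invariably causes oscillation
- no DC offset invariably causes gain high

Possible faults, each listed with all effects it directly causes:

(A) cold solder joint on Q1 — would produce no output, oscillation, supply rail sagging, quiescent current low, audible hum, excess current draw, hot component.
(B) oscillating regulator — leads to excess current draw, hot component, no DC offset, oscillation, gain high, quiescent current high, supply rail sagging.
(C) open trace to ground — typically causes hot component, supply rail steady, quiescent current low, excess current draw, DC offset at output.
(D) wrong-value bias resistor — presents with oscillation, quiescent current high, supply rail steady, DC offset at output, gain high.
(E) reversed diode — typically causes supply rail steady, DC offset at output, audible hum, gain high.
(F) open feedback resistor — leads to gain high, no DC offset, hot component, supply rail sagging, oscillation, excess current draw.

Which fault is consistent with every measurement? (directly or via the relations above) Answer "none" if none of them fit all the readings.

A

Testing each hypothesis:
(A) cold solder joint on Q1 — accounts for every observation (no DC offset via supply rail sagging → no DC offset)
(B) oscillating regulator — no DC offset match; hot component match; supply rail sagging match; gain high match; excess current draw match; oscillation match; quiescent current low miss
(C) open trace to ground — fails on no DC offset, supply rail sagging, gain high, oscillation (predicts DC offset at output, not no DC offset; predicts supply rail steady, not supply rail sagging)
(D) wrong-value bias resistor — no DC offset miss; hot component miss; supply rail sagging miss; gain high match; excess current draw miss; oscillation match; quiescent current low miss
(E) reversed diode — fails on no DC offset, hot component, supply rail sagging, excess current draw, oscillation, quiescent current low (predicts DC offset at output, not no DC offset; predicts supply rail steady, not supply rail sagging)
(F) open feedback resistor — does not account for quiescent current low
(A) alone accounts for all the evidence.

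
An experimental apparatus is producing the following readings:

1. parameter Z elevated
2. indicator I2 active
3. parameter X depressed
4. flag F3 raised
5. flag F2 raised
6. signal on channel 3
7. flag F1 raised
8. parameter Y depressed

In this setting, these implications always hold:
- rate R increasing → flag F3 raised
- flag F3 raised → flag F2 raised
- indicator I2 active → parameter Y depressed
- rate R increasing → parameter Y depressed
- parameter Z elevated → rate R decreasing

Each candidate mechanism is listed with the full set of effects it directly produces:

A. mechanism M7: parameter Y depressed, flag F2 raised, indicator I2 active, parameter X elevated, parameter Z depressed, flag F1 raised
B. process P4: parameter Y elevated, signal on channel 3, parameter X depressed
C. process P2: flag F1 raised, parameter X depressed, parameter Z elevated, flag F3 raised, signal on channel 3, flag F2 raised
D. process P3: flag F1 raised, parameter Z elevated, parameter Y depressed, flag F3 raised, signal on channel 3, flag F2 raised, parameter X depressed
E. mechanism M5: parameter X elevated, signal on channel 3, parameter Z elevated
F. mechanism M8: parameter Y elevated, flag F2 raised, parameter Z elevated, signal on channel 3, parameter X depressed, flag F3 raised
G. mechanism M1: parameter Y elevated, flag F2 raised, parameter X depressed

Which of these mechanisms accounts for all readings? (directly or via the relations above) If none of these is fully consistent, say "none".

Per-candidate check:
(A) mechanism M7 — parameter Z elevated -; indicator I2 active +; parameter X depressed -; flag F3 raised -; flag F2 raised +; signal on channel 3 -; flag F1 raised +; parameter Y depressed +
(B) process P4 — fails on parameter Z elevated, indicator I2 active, flag F3 raised, flag F2 raised, flag F1 raised, parameter Y depressed (predicts parameter Y elevated, not parameter Y depressed)
(C) process P2 — parameter Z elevated +; indicator I2 active -; parameter X depressed +; flag F3 raised +; flag F2 raised +; signal on channel 3 +; flag F1 raised +; parameter Y depressed -
(D) process P3 — parameter Z elevated +; indicator I2 active -; parameter X depressed +; flag F3 raised +; flag F2 raised +; signal on channel 3 +; flag F1 raised +; parameter Y depressed +
(E) mechanism M5 — fails on indicator I2 active, parameter X depressed, flag F3 raised, flag F2 raised, flag F1 raised, parameter Y depressed (predicts parameter X elevated, not parameter X depressed)
(F) mechanism M8 — fails on indicator I2 active, flag F1 raised, parameter Y depressed (predicts parameter Y elevated, not parameter Y depressed)
(G) mechanism M1 — fails on parameter Z elevated, indicator I2 active, flag F3 raised, signal on channel 3, flag F1 raised, parameter Y depressed (predicts parameter Y elevated, not parameter Y depressed)
None of the listed candidates fits everything.

none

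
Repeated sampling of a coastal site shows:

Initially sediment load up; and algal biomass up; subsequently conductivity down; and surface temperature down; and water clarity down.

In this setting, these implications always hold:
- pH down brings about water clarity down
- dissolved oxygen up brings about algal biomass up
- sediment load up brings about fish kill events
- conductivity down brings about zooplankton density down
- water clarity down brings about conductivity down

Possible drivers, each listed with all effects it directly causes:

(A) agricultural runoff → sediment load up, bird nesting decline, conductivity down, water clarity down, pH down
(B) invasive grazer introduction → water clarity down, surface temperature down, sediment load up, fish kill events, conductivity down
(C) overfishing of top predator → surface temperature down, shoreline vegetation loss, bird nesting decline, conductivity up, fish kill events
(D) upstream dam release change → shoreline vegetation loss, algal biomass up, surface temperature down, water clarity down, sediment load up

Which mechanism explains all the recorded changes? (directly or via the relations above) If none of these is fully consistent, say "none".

D

For each candidate, compare predicted effects to what was observed:
(A) agricultural runoff — sediment load up +; algal biomass up -; conductivity down +; surface temperature down -; water clarity down +
(B) invasive grazer introduction — does not account for algal biomass up
(C) overfishing of top predator — fails on sediment load up, algal biomass up, conductivity down, water clarity down (predicts conductivity up, not conductivity down)
(D) upstream dam release change — sediment load up +; algal biomass up +; conductivity down + (by water clarity down → conductivity down); surface temperature down +; water clarity down +
(D) alone accounts for all the evidence.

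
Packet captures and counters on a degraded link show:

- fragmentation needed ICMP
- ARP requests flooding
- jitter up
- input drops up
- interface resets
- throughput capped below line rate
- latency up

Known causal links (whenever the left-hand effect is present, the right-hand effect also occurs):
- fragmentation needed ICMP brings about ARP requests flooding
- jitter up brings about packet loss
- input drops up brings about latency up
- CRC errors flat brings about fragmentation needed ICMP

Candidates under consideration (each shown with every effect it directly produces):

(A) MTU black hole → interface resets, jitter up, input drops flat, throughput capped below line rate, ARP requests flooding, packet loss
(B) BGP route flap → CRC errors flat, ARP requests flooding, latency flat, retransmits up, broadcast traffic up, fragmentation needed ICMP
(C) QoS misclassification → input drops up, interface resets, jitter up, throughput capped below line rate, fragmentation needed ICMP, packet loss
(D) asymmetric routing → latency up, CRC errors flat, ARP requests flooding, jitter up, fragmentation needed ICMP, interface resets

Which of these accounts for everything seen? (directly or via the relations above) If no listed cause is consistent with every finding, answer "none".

C

For each candidate, compare predicted effects to what was observed:
(A) MTU black hole — fails on fragmentation needed ICMP, input drops up, latency up (predicts input drops flat, not input drops up)
(B) BGP route flap — fails on jitter up, input drops up, interface resets, throughput capped below line rate, latency up (predicts latency flat, not latency up)
(C) QoS misclassification — fragmentation needed ICMP match; ARP requests flooding match (through fragmentation needed ICMP → ARP requests flooding); jitter up match; input drops up match; interface resets match; throughput capped below line rate match; latency up match (through input drops up → latency up)
(D) asymmetric routing — fragmentation needed ICMP match; ARP requests flooding match; jitter up match; input drops up miss; interface resets match; throughput capped below line rate miss; latency up match
Only (C) is consistent with every observation.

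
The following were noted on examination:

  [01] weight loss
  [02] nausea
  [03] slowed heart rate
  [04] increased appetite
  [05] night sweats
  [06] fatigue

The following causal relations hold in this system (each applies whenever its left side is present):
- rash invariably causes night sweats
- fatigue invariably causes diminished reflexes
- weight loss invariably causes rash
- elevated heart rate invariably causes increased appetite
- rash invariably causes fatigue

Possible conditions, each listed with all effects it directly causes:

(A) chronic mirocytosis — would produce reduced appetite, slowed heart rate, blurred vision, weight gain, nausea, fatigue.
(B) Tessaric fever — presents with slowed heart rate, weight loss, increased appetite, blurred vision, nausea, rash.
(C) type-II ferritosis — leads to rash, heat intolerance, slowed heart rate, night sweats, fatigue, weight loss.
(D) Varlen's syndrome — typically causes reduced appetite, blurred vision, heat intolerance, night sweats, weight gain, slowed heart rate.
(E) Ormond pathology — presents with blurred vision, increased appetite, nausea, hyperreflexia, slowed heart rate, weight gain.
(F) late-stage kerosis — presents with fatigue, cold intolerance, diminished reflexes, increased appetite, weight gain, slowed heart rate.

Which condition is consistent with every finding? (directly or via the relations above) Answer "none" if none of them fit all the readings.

B

Per-candidate check:
(A) chronic mirocytosis — fails on weight loss, increased appetite, night sweats (predicts weight gain, not weight loss; predicts reduced appetite, not increased appetite)
(B) Tessaric fever — accounts for every observation (night sweats by rash → night sweats)
(C) type-II ferritosis — weight loss yes; nausea NO; slowed heart rate yes; increased appetite NO; night sweats yes; fatigue yes
(D) Varlen's syndrome — fails on weight loss, nausea, increased appetite, fatigue (predicts weight gain, not weight loss; predicts reduced appetite, not increased appetite)
(E) Ormond pathology — fails on weight loss, night sweats, fatigue (predicts weight gain, not weight loss)
(F) late-stage kerosis — fails on weight loss, nausea, night sweats (predicts weight gain, not weight loss)
(B) alone accounts for all the evidence.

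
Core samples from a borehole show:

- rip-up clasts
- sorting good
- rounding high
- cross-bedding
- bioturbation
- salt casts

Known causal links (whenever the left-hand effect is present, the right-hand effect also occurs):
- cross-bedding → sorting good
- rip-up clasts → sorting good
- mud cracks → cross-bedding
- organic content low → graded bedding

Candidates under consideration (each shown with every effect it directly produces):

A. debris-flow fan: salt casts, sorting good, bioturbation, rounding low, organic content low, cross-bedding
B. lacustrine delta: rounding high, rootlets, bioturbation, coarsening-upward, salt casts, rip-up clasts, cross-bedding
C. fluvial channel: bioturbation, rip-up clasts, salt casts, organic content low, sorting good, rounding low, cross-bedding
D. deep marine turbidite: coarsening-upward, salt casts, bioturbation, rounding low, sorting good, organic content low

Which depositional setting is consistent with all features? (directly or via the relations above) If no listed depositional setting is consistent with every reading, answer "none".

B

Testing each hypothesis:
(A) debris-flow fan — fails on rip-up clasts, rounding high (predicts rounding low, not rounding high)
(B) lacustrine delta — rip-up clasts ✓; sorting good ✓ (via cross-bedding → sorting good); rounding high ✓; cross-bedding ✓; bioturbation ✓; salt casts ✓
(C) fluvial channel — fails on rounding high (predicts rounding low, not rounding high)
(D) deep marine turbidite — rip-up clasts ✗; sorting good ✓; rounding high ✗; cross-bedding ✗; bioturbation ✓; salt casts ✓
(B) alone accounts for all the evidence.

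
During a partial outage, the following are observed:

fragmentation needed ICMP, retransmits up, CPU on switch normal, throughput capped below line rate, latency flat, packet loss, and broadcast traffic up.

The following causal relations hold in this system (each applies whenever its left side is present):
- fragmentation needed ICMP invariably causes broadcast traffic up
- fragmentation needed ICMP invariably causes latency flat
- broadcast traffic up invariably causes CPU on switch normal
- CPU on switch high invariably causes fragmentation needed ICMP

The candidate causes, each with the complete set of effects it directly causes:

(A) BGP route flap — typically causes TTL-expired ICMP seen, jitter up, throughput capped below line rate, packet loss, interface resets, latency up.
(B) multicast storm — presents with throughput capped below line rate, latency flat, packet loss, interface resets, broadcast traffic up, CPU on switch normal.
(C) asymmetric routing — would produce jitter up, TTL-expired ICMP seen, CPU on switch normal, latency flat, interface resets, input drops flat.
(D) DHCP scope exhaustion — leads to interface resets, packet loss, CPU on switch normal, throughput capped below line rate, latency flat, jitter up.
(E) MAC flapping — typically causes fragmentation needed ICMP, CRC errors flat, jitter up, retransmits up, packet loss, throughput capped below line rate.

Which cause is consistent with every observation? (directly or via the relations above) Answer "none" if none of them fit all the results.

Checking each candidate against the observations:
(A) BGP route flap — fails on fragmentation needed ICMP, retransmits up, CPU on switch normal, latency flat, broadcast traffic up (predicts latency up, not latency flat)
(B) multicast storm — fragmentation needed ICMP ✗; retransmits up ✗; CPU on switch normal ✓; throughput capped below line rate ✓; latency flat ✓; packet loss ✓; broadcast traffic up ✓
(C) asymmetric routing — does not account for fragmentation needed ICMP, retransmits up, throughput capped below line rate, packet loss, broadcast traffic up
(D) DHCP scope exhaustion — fragmentation needed ICMP ✗; retransmits up ✗; CPU on switch normal ✓; throughput capped below line rate ✓; latency flat ✓; packet loss ✓; broadcast traffic up ✗
(E) MAC flapping — fragmentation needed ICMP ✓; retransmits up ✓; CPU on switch normal ✓ (through fragmentation needed ICMP → broadcast traffic up → CPU on switch normal); throughput capped below line rate ✓; latency flat ✓ (through fragmentation needed ICMP → latency flat); packet loss ✓; broadcast traffic up ✓ (through fragmentation needed ICMP → broadcast traffic up)
Only (E) is consistent with every observation.

E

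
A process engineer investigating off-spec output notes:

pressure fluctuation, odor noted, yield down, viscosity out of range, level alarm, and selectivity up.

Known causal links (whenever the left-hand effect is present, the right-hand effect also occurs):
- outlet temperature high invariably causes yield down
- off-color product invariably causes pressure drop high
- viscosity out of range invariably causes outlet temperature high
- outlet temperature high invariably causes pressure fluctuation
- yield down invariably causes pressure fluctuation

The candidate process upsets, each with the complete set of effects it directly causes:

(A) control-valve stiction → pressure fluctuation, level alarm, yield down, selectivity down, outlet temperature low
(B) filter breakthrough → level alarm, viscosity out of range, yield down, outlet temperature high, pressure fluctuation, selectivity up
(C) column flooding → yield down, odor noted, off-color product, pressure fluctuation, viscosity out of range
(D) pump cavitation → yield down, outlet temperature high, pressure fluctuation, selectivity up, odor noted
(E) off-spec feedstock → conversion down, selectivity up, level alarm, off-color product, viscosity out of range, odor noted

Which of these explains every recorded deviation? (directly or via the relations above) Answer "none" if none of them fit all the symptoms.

E

Per-candidate check:
(A) control-valve stiction — fails on odor noted, viscosity out of range, selectivity up (predicts selectivity down, not selectivity up)
(B) filter breakthrough — pressure fluctuation +; odor noted -; yield down +; viscosity out of range +; level alarm +; selectivity up +
(C) column flooding — does not account for level alarm, selectivity up
(D) pump cavitation — pressure fluctuation +; odor noted +; yield down +; viscosity out of range -; level alarm -; selectivity up +
(E) off-spec feedstock — accounts for every observation (pressure fluctuation by viscosity out of range → outlet temperature high → pressure fluctuation)
(E) alone accounts for all the evidence.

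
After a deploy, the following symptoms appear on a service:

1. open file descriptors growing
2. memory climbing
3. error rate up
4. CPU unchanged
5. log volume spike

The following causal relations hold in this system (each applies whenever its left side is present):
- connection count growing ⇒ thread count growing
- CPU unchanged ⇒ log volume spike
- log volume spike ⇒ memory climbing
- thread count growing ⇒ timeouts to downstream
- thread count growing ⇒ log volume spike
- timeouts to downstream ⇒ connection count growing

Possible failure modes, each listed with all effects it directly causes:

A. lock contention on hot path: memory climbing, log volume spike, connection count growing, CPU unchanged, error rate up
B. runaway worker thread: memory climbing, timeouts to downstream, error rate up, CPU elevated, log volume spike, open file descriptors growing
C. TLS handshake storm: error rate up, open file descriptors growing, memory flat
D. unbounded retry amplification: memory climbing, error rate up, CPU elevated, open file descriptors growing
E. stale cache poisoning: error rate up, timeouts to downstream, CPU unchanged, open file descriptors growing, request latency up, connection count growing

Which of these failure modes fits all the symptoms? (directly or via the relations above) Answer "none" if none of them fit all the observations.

E

Testing each hypothesis:
(A) lock contention on hot path — open file descriptors growing ✗; memory climbing ✓; error rate up ✓; CPU unchanged ✓; log volume spike ✓
(B) runaway worker thread — fails on CPU unchanged (predicts CPU elevated, not CPU unchanged)
(C) TLS handshake storm — open file descriptors growing ✓; memory climbing ✗; error rate up ✓; CPU unchanged ✗; log volume spike ✗
(D) unbounded retry amplification — fails on CPU unchanged, log volume spike (predicts CPU elevated, not CPU unchanged)
(E) stale cache poisoning — open file descriptors growing ✓; memory climbing ✓ (via CPU unchanged → log volume spike → memory climbing); error rate up ✓; CPU unchanged ✓; log volume spike ✓ (via CPU unchanged → log volume spike)
(E) alone accounts for all the evidence.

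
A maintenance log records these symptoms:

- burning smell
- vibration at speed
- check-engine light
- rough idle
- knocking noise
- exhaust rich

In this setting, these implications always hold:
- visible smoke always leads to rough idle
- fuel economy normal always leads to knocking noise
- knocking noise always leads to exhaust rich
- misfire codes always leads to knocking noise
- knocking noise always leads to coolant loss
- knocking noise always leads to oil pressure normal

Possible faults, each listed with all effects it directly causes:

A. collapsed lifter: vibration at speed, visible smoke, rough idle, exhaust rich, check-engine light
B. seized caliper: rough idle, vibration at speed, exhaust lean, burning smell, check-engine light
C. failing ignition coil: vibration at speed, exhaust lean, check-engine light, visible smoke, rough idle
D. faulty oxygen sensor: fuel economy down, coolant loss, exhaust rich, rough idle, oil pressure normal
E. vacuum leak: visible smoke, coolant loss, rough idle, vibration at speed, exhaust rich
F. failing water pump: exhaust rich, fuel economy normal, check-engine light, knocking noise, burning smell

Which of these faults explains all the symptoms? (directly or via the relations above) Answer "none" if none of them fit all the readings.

none

Checking each candidate against the observations:
(A) collapsed lifter — burning smell miss; vibration at speed match; check-engine light match; rough idle match; knocking noise miss; exhaust rich match
(B) seized caliper — burning smell match; vibration at speed match; check-engine light match; rough idle match; knocking noise miss; exhaust rich miss
(C) failing ignition coil — fails on burning smell, knocking noise, exhaust rich (predicts exhaust lean, not exhaust rich)
(D) faulty oxygen sensor — does not account for burning smell, vibration at speed, check-engine light, knocking noise
(E) vacuum leak — burning smell miss; vibration at speed match; check-engine light miss; rough idle match; knocking noise miss; exhaust rich match
(F) failing water pump — burning smell match; vibration at speed miss; check-engine light match; rough idle miss; knocking noise match; exhaust rich match
Every candidate fails on at least one observation.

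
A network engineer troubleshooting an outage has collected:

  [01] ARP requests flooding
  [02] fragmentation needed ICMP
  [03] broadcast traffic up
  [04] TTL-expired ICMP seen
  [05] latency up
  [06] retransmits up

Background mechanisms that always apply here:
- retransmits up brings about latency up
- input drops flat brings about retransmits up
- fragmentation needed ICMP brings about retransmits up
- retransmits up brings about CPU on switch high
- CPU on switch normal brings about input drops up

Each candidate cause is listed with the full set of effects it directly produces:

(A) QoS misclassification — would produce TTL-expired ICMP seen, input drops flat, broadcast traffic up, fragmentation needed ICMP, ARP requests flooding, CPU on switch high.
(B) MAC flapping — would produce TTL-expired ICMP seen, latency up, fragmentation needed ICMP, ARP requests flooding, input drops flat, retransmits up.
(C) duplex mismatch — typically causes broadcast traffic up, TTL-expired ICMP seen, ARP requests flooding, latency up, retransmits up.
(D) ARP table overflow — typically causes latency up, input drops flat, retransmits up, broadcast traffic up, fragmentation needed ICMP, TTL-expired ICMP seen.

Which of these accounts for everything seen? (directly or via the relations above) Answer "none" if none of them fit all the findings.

Per-candidate check:
(A) QoS misclassification — ARP requests flooding ✓; fragmentation needed ICMP ✓; broadcast traffic up ✓; TTL-expired ICMP seen ✓; latency up ✓ (through input drops flat → retransmits up → latency up); retransmits up ✓ (through input drops flat → retransmits up)
(B) MAC flapping — ARP requests flooding ✓; fragmentation needed ICMP ✓; broadcast traffic up ✗; TTL-expired ICMP seen ✓; latency up ✓; retransmits up ✓
(C) duplex mismatch — does not account for fragmentation needed ICMP
(D) ARP table overflow — ARP requests flooding ✗; fragmentation needed ICMP ✓; broadcast traffic up ✓; TTL-expired ICMP seen ✓; latency up ✓; retransmits up ✓
(A) alone accounts for all the evidence.

A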